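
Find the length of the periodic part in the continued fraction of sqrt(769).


Run the CF algorithm for sqrt(769).
a_0 = floor(sqrt(769)) = 27; set m_0=0, q_0=1.
Recurrence: m' = q*a - m,  q' = (d - m'^2)/q,  a' = floor((a_0 + m')/q').
  step 1: m=27, q=40, a=1
  step 2: m=13, q=15, a=2
  step 3: m=17, q=32, a=1
  step 4: m=15, q=17, a=2
  step 5: m=19, q=24, a=1
  step 6: m=5, q=31, a=1
  step 7: m=26, q=3, a=17
  step 8: m=25, q=48, a=1
  step 9: m=23, q=5, a=10
  step 10: m=27, q=8, a=6
  step 11: m=21, q=41, a=1
  step 12: m=20, q=9, a=5
  step 13: m=25, q=16, a=3
  step 14: m=23, q=15, a=3
  step 15: m=22, q=19, a=2
  step 16: m=16, q=27, a=1
  step 17: m=11, q=24, a=1
  step 18: m=13, q=25, a=1
  step 19: m=12, q=25, a=1
  step 20: m=13, q=24, a=1
  step 21: m=11, q=27, a=1
  step 22: m=16, q=19, a=2
  step 23: m=22, q=15, a=3
  step 24: m=23, q=16, a=3
  step 25: m=25, q=9, a=5
  step 26: m=20, q=41, a=1
  step 27: m=21, q=8, a=6
  step 28: m=27, q=5, a=10
  step 29: m=23, q=48, a=1
  step 30: m=25, q=3, a=17
  step 31: m=26, q=31, a=1
  step 32: m=5, q=24, a=1
  step 33: m=19, q=17, a=2
  step 34: m=15, q=32, a=1
  step 35: m=17, q=15, a=2
  step 36: m=13, q=40, a=1
  step 37: m=27, q=1, a=54
a_37 = 2*a_0 = 54, so the period closes here.
sqrt(769) = [27; 1, 2, 1, 2, 1, 1, 17, 1, 10, 6, 1, 5, 3, 3, 2, 1, 1, 1, 1, 1, 1, 2, 3, 3, 5, 1, 6, 10, 1, 17, 1, 1, 2, 1, 2, 1, 54]
Period length = 37

37


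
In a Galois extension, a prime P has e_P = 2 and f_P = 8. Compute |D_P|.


|D_P| = e * f
= 2 * 8
= 16

16


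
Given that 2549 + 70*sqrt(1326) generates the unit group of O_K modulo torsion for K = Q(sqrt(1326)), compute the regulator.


epsilon = 2549 + 70*sqrt(1326)
= 5097.9998
R = ln(5097.9998)
= 8.5366

8.5366


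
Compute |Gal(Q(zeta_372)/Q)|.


|Gal(Q(zeta_372)/Q)| = phi(372)
= 120

120


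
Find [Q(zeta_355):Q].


The degree equals Euler's totient phi(355).
355 = 5 * 71
phi(355) = 280

280


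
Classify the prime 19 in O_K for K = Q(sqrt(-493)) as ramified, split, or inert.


K = Q(sqrt(-493)). Since d mod 4 = 3, disc(K) = -1972.
Check p | disc: -1972 mod 19 = 4.
p does not divide disc. Compute Legendre symbol (d/p):
1^((19-1)/2) mod 19 = 1
(d/p) = 1, so p splits: (p) = P*P' with e=1, f=1, g=2.
Therefore p is split.

split


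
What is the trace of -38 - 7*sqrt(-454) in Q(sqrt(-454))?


Tr(a + b*sqrt(d)) = (a + b*sqrt(d)) + (a - b*sqrt(d)) = 2a
= 2 * (-38)
= -76

-76


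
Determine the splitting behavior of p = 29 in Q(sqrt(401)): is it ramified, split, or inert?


K = Q(sqrt(401)). Since d mod 4 = 1, disc(K) = 401.
Check p | disc: 401 mod 29 = 24.
p does not divide disc. Compute Legendre symbol (d/p):
24^((29-1)/2) mod 29 = 1
(d/p) = 1, so p splits: (p) = P*P' with e=1, f=1, g=2.
Therefore p is split.

split


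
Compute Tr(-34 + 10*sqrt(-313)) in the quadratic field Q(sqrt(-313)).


Tr(a + b*sqrt(d)) = (a + b*sqrt(d)) + (a - b*sqrt(d)) = 2a
= 2 * (-34)
= -68

-68


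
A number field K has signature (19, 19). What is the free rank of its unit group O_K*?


By Dirichlet's unit theorem:
rank = r1 + r2 - 1
= 19 + 19 - 1
= 37

37


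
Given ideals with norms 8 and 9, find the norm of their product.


N(IJ) = N(I) * N(J)
= 8 * 9
= 72

72


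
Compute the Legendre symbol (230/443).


p = 443 is prime, so compute (230/443) with the reciprocity algorithm (Jacobi-symbol steps: pull out 2s via (2/n), flip via reciprocity, reduce):
  pull out 2: (2/443) = -1  (since 443 mod 8 = 3)
  reciprocity: (115/443) -> -(443/115)
  reduce: (98/115)
  pull out 2: (2/115) = -1  (since 115 mod 8 = 3)
  reciprocity: (49/115) -> +(115/49)
  reduce: (17/49)
  reciprocity: (17/49) -> +(49/17)
  reduce: (15/17)
  reciprocity: (15/17) -> +(17/15)
  reduce: (2/15)
  pull out 2: (2/15) = +1  (since 15 mod 8 = 7)
  (1/15) = 1
Product of signs = -1
(230/443) = -1

-1


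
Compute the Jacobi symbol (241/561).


Compute (241/561) via quadratic reciprocity:
  reciprocity: (241/561) -> +(561/241)
  reduce: (79/241)
  reciprocity: (79/241) -> +(241/79)
  reduce: (4/79)
  pull out 2: (2/79) = +1  (since 79 mod 8 = 7)
  pull out 2: (2/79) = +1  (since 79 mod 8 = 7)
  (1/79) = 1
Product of signs = 1

1


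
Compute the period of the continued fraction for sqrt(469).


Run the CF algorithm for sqrt(469).
a_0 = floor(sqrt(469)) = 21; set m_0=0, q_0=1.
Recurrence: m' = q*a - m,  q' = (d - m'^2)/q,  a' = floor((a_0 + m')/q').
  step 1: m=21, q=28, a=1
  step 2: m=7, q=15, a=1
  step 3: m=8, q=27, a=1
  step 4: m=19, q=4, a=10
  step 5: m=21, q=7, a=6
  step 6: m=21, q=4, a=10
  step 7: m=19, q=27, a=1
  step 8: m=8, q=15, a=1
  step 9: m=7, q=28, a=1
  step 10: m=21, q=1, a=42
a_10 = 2*a_0 = 42, so the period closes here.
sqrt(469) = [21; 1, 1, 1, 10, 6, 10, 1, 1, 1, 42]
Period length = 10

10


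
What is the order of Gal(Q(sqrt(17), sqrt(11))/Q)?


The 2 square roots of distinct primes are multiplicatively independent over Q,
so [K:Q] = 2^2 and Gal(K/Q) is isomorphic to (Z/2Z)^2.
|Gal| = 2^2 = 4

4


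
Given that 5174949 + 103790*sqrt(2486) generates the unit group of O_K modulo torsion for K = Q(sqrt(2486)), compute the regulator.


epsilon = 5174949 + 103790*sqrt(2486)
= 1.0350e+07
R = ln(1.0350e+07)
= 16.1525

16.1525


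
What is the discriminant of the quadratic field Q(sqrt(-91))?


For K = Q(sqrt(d)) with d squarefree: disc(K) = d if d = 1 mod 4, and disc(K) = 4d if d = 2 or 3 mod 4.
Here d = -91, and d mod 4 = 1.
d = 1 mod 4 (O_K = Z[(1+sqrt(d))/2]), so disc(K) = d = -91

-91


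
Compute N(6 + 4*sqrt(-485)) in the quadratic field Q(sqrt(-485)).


N(a + b*sqrt(d)) = a^2 - d*b^2
= (6)^2 - (-485)*(4)^2
= 36 + 7760
= 7796

7796


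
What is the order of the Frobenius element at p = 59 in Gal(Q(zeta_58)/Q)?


The Frobenius at p in Gal(Q(zeta_n)/Q) = (Z/nZ)* is the class of p, so its order is ord_58(59), the smallest k >= 1 with 59^k = 1 mod 58.
n = 58 = 2 * 29, phi(58) = 28; the order divides phi(n).
Divisors of 28: 1, 2, 4, 7, 14, 28
Repeated squaring mod 58: 59^1 = 1, 59^2 = 1, 59^4 = 1, 59^8 = 1, 59^16 = 1
Test divisors in increasing order:
  k=1: 59^1 = 1 mod 58  <- first divisor giving 1
Order = 1

1


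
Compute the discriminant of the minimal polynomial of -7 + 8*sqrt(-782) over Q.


The element -7 + 8*sqrt(-782) has minimal polynomial:
x^2 + 14*x + 50097
Discriminant = (14)^2 - 4*(50097)
= 196 - 200388
= -200192

-200192


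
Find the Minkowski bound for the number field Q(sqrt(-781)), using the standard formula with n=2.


d = -781, d mod 4 = 3, so disc(K) = 4d = -3124; |disc(K)| = 3124
Imaginary quadratic field, so n = 2, s = r2 = 1, r1 = 0
M = (n!/n^n) * (4/pi)^s * sqrt(|disc(K)|) = (2!/2^2) * (4/pi)^1 * sqrt(3124)
= 0.5 * 1.273240 * 55.892754
= 35.5824

35.5824


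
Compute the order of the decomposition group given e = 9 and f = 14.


|D_P| = e * f
= 9 * 14
= 126

126


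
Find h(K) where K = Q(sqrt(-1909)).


K = Q(sqrt(-1909)). d mod 4 = 3, so D = disc(K) = 4d = -7636
h(K) equals the number of primitive reduced positive-definite forms (a, b, c) = a*x^2 + b*x*y + c*y^2 with b^2 - 4ac = D,
where reduced means |b| <= a <= c, with b >= 0 whenever |b| = a or a = c, and primitive means gcd(a, b, c) = 1.
Reduced forces 3a^2 <= |D| = 7636, so 1 <= a <= 50; b must have the parity of D, and c = (b^2 - D)/(4a) must be an integer >= a.
Enumerate a = 1..50, b in [-a, a]:
  a=1: (1, 0, 1909)  [1]
  a=2: (2, 2, 955)  [1]
  a=3..4: none
  a=5: (5, -2, 382), (5, 2, 382)  [2]
  a=6: none
  a=7: (7, -6, 274), (7, 6, 274)  [2]
  a=8..9: none
  a=10: (10, -2, 191), (10, 2, 191)  [2]
  a=11: (11, -8, 175), (11, 8, 175)  [2]
  a=12..13: none
  a=14: (14, -6, 137), (14, 6, 137)  [2]
  a=15..21: none
  a=22: (22, -14, 89), (22, 14, 89)  [2]
  a=23: (23, 0, 83)  [1]
  a=24: none
  a=25: (25, -8, 77), (25, 8, 77)  [2]
  a=26..28: none
  a=29: (29, -22, 70), (29, 22, 70)  [2]
  a=30..34: none
  a=35: (35, -22, 58), (35, -8, 55), (35, 8, 55), (35, 22, 58)  [4]
  a=36..40: none
  a=41: (41, -20, 49), (41, 20, 49)  [2]
  a=42..45: none
  a=46: (46, 46, 53)  [1]
  a=47: (47, -42, 50), (47, 42, 50)  [2]
  a=48..50: none
Total reduced forms: 1 + 1 + 2 + 2 + 2 + 2 + 2 + 2 + 1 + 2 + 2 + 4 + 2 + 1 + 2 = 28
h = 28

28


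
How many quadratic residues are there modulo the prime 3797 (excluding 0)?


For prime p, the number of non-zero quadratic residues is (p-1)/2.
= (3797-1)/2
= 1898

1898


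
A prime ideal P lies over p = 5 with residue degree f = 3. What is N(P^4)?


N(P^a) = p^(a*f)
= 5^(4*3)
= 5^12
= 244140625

244140625


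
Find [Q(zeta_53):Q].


The degree equals Euler's totient phi(53).
53 = 53
phi(53) = 52

52


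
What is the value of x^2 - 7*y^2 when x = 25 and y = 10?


x^2 - d*y^2
= 25^2 - 7*10^2
= 625 - 700
= -75

-75


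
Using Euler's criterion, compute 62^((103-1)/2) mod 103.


p = 103 is prime and the exponent is (p-1)/2 = 51, so by Euler's criterion 62^51 = (62/103) = +1 or -1 mod 103.
Compute by square-and-multiply:
  51 = 32 + 16 + 2 + 1 (binary 110011)
  Repeated squaring mod 103: 62^1 = 62, 62^2 = 33, 62^4 = 59, 62^8 = 82, 62^16 = 29, 62^32 = 17
  62^51 = 62^32 * 62^16 * 62^2 * 62^1 = 17 * 29 * 33 * 62 mod 103
    17 * 29 = 493 = 81 mod 103
    81 * 33 = 2673 = 98 mod 103
    98 * 62 = 6076 = 102 mod 103
  62^51 = 102 mod 103
Result 102 = p - 1 = -1 mod 103: 62 is a quadratic non-residue mod 103. As a residue in [0, p-1] the value is 102.
62^51 mod 103 = 102

102


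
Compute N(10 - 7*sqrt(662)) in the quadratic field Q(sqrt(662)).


N(a + b*sqrt(d)) = a^2 - d*b^2
= (10)^2 - (662)*(-7)^2
= 100 - 32438
= -32338

-32338


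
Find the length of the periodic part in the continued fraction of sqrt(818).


Run the CF algorithm for sqrt(818).
a_0 = floor(sqrt(818)) = 28; set m_0=0, q_0=1.
Recurrence: m' = q*a - m,  q' = (d - m'^2)/q,  a' = floor((a_0 + m')/q').
  step 1: m=28, q=34, a=1
  step 2: m=6, q=23, a=1
  step 3: m=17, q=23, a=1
  step 4: m=6, q=34, a=1
  step 5: m=28, q=1, a=56
a_5 = 2*a_0 = 56, so the period closes here.
sqrt(818) = [28; 1, 1, 1, 1, 56]
Period length = 5

5


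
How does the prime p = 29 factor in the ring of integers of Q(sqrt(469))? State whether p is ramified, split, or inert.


K = Q(sqrt(469)). Since d mod 4 = 1, disc(K) = 469.
Check p | disc: 469 mod 29 = 5.
p does not divide disc. Compute Legendre symbol (d/p):
5^((29-1)/2) mod 29 = 1
(d/p) = 1, so p splits: (p) = P*P' with e=1, f=1, g=2.
Therefore p is split.

split


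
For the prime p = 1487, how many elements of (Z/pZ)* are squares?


For prime p, the number of non-zero quadratic residues is (p-1)/2.
= (1487-1)/2
= 743

743


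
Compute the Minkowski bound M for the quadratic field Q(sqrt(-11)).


d = -11, d mod 4 = 1, so disc(K) = d = -11; |disc(K)| = 11
Imaginary quadratic field, so n = 2, s = r2 = 1, r1 = 0
M = (n!/n^n) * (4/pi)^s * sqrt(|disc(K)|) = (2!/2^2) * (4/pi)^1 * sqrt(11)
= 0.5 * 1.273240 * 3.316625
= 2.1114

2.1114


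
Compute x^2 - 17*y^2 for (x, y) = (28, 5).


x^2 - d*y^2
= 28^2 - 17*5^2
= 784 - 425
= 359

359


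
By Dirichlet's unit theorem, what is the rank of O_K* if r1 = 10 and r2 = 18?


By Dirichlet's unit theorem:
rank = r1 + r2 - 1
= 10 + 18 - 1
= 27

27


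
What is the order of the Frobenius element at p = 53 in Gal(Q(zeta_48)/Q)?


The Frobenius at p in Gal(Q(zeta_n)/Q) = (Z/nZ)* is the class of p, so its order is ord_48(53), the smallest k >= 1 with 53^k = 1 mod 48.
n = 48 = 2^4 * 3, phi(48) = 16; the order divides phi(n).
Divisors of 16: 1, 2, 4, 8, 16
Repeated squaring mod 48: 53^1 = 5, 53^2 = 25, 53^4 = 1, 53^8 = 1, 53^16 = 1
Test divisors in increasing order:
  k=1: 53^1 = 5 mod 48
  k=2: 53^2 = 25 mod 48
  k=4: 53^4 = 1 mod 48  <- first divisor giving 1
Order = 4

4


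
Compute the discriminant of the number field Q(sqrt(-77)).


For K = Q(sqrt(d)) with d squarefree: disc(K) = d if d = 1 mod 4, and disc(K) = 4d if d = 2 or 3 mod 4.
Here d = -77, and d mod 4 = 3.
d = 3 mod 4, not 1 (O_K = Z[sqrt(d)]), so disc(K) = 4d = 4 * (-77) = -308

-308


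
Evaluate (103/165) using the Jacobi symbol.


Compute (103/165) via quadratic reciprocity:
  reciprocity: (103/165) -> +(165/103)
  reduce: (62/103)
  pull out 2: (2/103) = +1  (since 103 mod 8 = 7)
  reciprocity: (31/103) -> -(103/31)
  reduce: (10/31)
  pull out 2: (2/31) = +1  (since 31 mod 8 = 7)
  reciprocity: (5/31) -> +(31/5)
  reduce: (1/5)
  (1/5) = 1
Product of signs = -1

-1


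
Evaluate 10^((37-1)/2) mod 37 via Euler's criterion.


p = 37 is prime and the exponent is (p-1)/2 = 18, so by Euler's criterion 10^18 = (10/37) = +1 or -1 mod 37.
Compute by square-and-multiply:
  18 = 16 + 2 (binary 10010)
  Repeated squaring mod 37: 10^1 = 10, 10^2 = 26, 10^4 = 10, 10^8 = 26, 10^16 = 10
  10^18 = 10^16 * 10^2 = 10 * 26 mod 37
    10 * 26 = 260 = 1 mod 37
  10^18 = 1 mod 37
Result 1: 10 is a quadratic residue mod 37.
10^18 mod 37 = 1

1


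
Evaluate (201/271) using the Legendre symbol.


p = 271 is prime, so compute (201/271) with the reciprocity algorithm (Jacobi-symbol steps: pull out 2s via (2/n), flip via reciprocity, reduce):
  reciprocity: (201/271) -> +(271/201)
  reduce: (70/201)
  pull out 2: (2/201) = +1  (since 201 mod 8 = 1)
  reciprocity: (35/201) -> +(201/35)
  reduce: (26/35)
  pull out 2: (2/35) = -1  (since 35 mod 8 = 3)
  reciprocity: (13/35) -> +(35/13)
  reduce: (9/13)
  reciprocity: (9/13) -> +(13/9)
  reduce: (4/9)
  pull out 2: (2/9) = +1  (since 9 mod 8 = 1)
  pull out 2: (2/9) = +1  (since 9 mod 8 = 1)
  (1/9) = 1
Product of signs = -1
(201/271) = -1

-1


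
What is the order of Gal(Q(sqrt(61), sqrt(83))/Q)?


The 2 square roots of distinct primes are multiplicatively independent over Q,
so [K:Q] = 2^2 and Gal(K/Q) is isomorphic to (Z/2Z)^2.
|Gal| = 2^2 = 4

4


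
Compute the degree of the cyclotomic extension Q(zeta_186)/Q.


The degree equals Euler's totient phi(186).
186 = 2 * 3 * 31
phi(186) = 60

60


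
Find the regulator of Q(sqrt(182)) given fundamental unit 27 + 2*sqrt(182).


epsilon = 27 + 2*sqrt(182)
= 53.9815
R = ln(53.9815)
= 3.9886

3.9886


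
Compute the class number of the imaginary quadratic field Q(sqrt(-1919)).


K = Q(sqrt(-1919)). d mod 4 = 1, so D = disc(K) = d = -1919
h(K) equals the number of primitive reduced positive-definite forms (a, b, c) = a*x^2 + b*x*y + c*y^2 with b^2 - 4ac = D,
where reduced means |b| <= a <= c, with b >= 0 whenever |b| = a or a = c, and primitive means gcd(a, b, c) = 1.
Reduced forces 3a^2 <= |D| = 1919, so 1 <= a <= 25; b must have the parity of D, and c = (b^2 - D)/(4a) must be an integer >= a.
Enumerate a = 1..25, b in [-a, a]:
  a=1: (1, 1, 480)  [1]
  a=2: (2, -1, 240), (2, 1, 240)  [2]
  a=3: (3, -1, 160), (3, 1, 160)  [2]
  a=4: (4, -1, 120), (4, 1, 120)  [2]
  a=5: (5, -1, 96), (5, 1, 96)  [2]
  a=6: (6, -5, 81), (6, -1, 80), (6, 1, 80), (6, 5, 81)  [4]
  a=7: none
  a=8: (8, -1, 60), (8, 1, 60)  [2]
  a=9: (9, -5, 54), (9, 5, 54)  [2]
  a=10: (10, -9, 50), (10, -1, 48), (10, 1, 48), (10, 9, 50)  [4]
  a=11: none
  a=12: (12, -7, 41), (12, -1, 40), (12, 1, 40), (12, 7, 41)  [4]
  a=13..14: none
  a=15: (15, -11, 34), (15, -1, 32), (15, 1, 32), (15, 11, 34)  [4]
  a=16: (16, -1, 30), (16, 1, 30)  [2]
  a=17: (17, -11, 30), (17, 11, 30)  [2]
  a=18: (18, -13, 29), (18, -5, 27), (18, 5, 27), (18, 13, 29)  [4]
  a=19: (19, 19, 30)  [1]
  a=20: (20, -9, 25), (20, -1, 24), (20, 1, 24), (20, 9, 25)  [4]
  a=21..22: none
  a=23: (23, -17, 24), (23, 17, 24)  [2]
  a=24..25: none
Total reduced forms: 1 + 2 + 2 + 2 + 2 + 4 + 2 + 2 + 4 + 4 + 4 + 2 + 2 + 4 + 1 + 4 + 2 = 44
h = 44

44


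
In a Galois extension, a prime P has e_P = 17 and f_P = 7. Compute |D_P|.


|D_P| = e * f
= 17 * 7
= 119

119


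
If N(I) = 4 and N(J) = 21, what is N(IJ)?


N(IJ) = N(I) * N(J)
= 4 * 21
= 84

84


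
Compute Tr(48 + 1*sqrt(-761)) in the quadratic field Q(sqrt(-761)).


Tr(a + b*sqrt(d)) = (a + b*sqrt(d)) + (a - b*sqrt(d)) = 2a
= 2 * (48)
= 96

96


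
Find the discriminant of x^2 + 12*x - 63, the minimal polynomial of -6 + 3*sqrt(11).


The element -6 + 3*sqrt(11) has minimal polynomial:
x^2 + 12*x - 63
Discriminant = (12)^2 - 4*(-63)
= 144 + 252
= 396

396


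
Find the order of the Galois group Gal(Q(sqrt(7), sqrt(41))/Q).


The 2 square roots of distinct primes are multiplicatively independent over Q,
so [K:Q] = 2^2 and Gal(K/Q) is isomorphic to (Z/2Z)^2.
|Gal| = 2^2 = 4

4


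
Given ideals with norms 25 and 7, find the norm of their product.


N(IJ) = N(I) * N(J)
= 25 * 7
= 175

175


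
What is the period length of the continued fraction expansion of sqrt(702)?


Run the CF algorithm for sqrt(702).
a_0 = floor(sqrt(702)) = 26; set m_0=0, q_0=1.
Recurrence: m' = q*a - m,  q' = (d - m'^2)/q,  a' = floor((a_0 + m')/q').
  step 1: m=26, q=26, a=2
  step 2: m=26, q=1, a=52
a_2 = 2*a_0 = 52, so the period closes here.
sqrt(702) = [26; 2, 52]
Period length = 2

2


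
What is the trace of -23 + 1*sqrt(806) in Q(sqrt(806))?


Tr(a + b*sqrt(d)) = (a + b*sqrt(d)) + (a - b*sqrt(d)) = 2a
= 2 * (-23)
= -46

-46


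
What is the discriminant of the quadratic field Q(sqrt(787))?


For K = Q(sqrt(d)) with d squarefree: disc(K) = d if d = 1 mod 4, and disc(K) = 4d if d = 2 or 3 mod 4.
Here d = 787, and d mod 4 = 3.
d = 3 mod 4, not 1 (O_K = Z[sqrt(d)]), so disc(K) = 4d = 4 * (787) = 3148

3148


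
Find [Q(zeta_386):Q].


The degree equals Euler's totient phi(386).
386 = 2 * 193
phi(386) = 192

192


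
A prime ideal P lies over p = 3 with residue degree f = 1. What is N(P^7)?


N(P^a) = p^(a*f)
= 3^(7*1)
= 3^7
= 2187

2187


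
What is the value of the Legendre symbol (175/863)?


p = 863 is prime, so compute (175/863) with the reciprocity algorithm (Jacobi-symbol steps: pull out 2s via (2/n), flip via reciprocity, reduce):
  reciprocity: (175/863) -> -(863/175)
  reduce: (163/175)
  reciprocity: (163/175) -> -(175/163)
  reduce: (12/163)
  pull out 2: (2/163) = -1  (since 163 mod 8 = 3)
  pull out 2: (2/163) = -1  (since 163 mod 8 = 3)
  reciprocity: (3/163) -> -(163/3)
  reduce: (1/3)
  (1/3) = 1
Product of signs = -1
(175/863) = -1

-1


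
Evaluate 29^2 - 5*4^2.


x^2 - d*y^2
= 29^2 - 5*4^2
= 841 - 80
= 761

761


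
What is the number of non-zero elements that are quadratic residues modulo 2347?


For prime p, the number of non-zero quadratic residues is (p-1)/2.
= (2347-1)/2
= 1173

1173


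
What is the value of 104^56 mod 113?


p = 113 is prime and the exponent is (p-1)/2 = 56, so by Euler's criterion 104^56 = (104/113) = +1 or -1 mod 113.
Compute by square-and-multiply:
  56 = 32 + 16 + 8 (binary 111000)
  Repeated squaring mod 113: 104^1 = 104, 104^2 = 81, 104^4 = 7, 104^8 = 49, 104^16 = 28, 104^32 = 106
  104^56 = 104^32 * 104^16 * 104^8 = 106 * 28 * 49 mod 113
    106 * 28 = 2968 = 30 mod 113
    30 * 49 = 1470 = 1 mod 113
  104^56 = 1 mod 113
Result 1: 104 is a quadratic residue mod 113.
104^56 mod 113 = 1

1


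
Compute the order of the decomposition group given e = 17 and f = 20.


|D_P| = e * f
= 17 * 20
= 340

340


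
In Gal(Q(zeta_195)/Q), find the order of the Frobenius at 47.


The Frobenius at p in Gal(Q(zeta_n)/Q) = (Z/nZ)* is the class of p, so its order is ord_195(47), the smallest k >= 1 with 47^k = 1 mod 195.
n = 195 = 3 * 5 * 13, phi(195) = 96; the order divides phi(n).
Divisors of 96: 1, 2, 3, 4, 6, 8, 12, 16, 24, 32, 48, 96
Repeated squaring mod 195: 47^1 = 47, 47^2 = 64, 47^4 = 1, 47^8 = 1, 47^16 = 1, 47^32 = 1, 47^64 = 1
Test divisors in increasing order:
  k=1: 47^1 = 47 mod 195
  k=2: 47^2 = 64 mod 195
  k=3: 47^3 = 64 * 47 = 83 mod 195
  k=4: 47^4 = 1 mod 195  <- first divisor giving 1
Order = 4

4


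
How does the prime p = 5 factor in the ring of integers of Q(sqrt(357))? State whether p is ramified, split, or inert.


K = Q(sqrt(357)). Since d mod 4 = 1, disc(K) = 357.
Check p | disc: 357 mod 5 = 2.
p does not divide disc. Compute Legendre symbol (d/p):
2^((5-1)/2) mod 5 = -1
(d/p) = -1, so p is inert: (p) stays prime with e=1, f=2, g=1.
Therefore p is inert.

inert


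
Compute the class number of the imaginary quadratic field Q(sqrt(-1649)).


K = Q(sqrt(-1649)). d mod 4 = 3, so D = disc(K) = 4d = -6596
h(K) equals the number of primitive reduced positive-definite forms (a, b, c) = a*x^2 + b*x*y + c*y^2 with b^2 - 4ac = D,
where reduced means |b| <= a <= c, with b >= 0 whenever |b| = a or a = c, and primitive means gcd(a, b, c) = 1.
Reduced forces 3a^2 <= |D| = 6596, so 1 <= a <= 46; b must have the parity of D, and c = (b^2 - D)/(4a) must be an integer >= a.
Enumerate a = 1..46, b in [-a, a]:
  a=1: (1, 0, 1649)  [1]
  a=2: (2, 2, 825)  [1]
  a=3: (3, -2, 550), (3, 2, 550)  [2]
  a=4: none
  a=5: (5, -2, 330), (5, 2, 330)  [2]
  a=6: (6, -2, 275), (6, 2, 275)  [2]
  a=7..8: none
  a=9: (9, -8, 185), (9, 8, 185)  [2]
  a=10: (10, -2, 165), (10, 2, 165)  [2]
  a=11: (11, -2, 150), (11, 2, 150)  [2]
  a=12..14: none
  a=15: (15, -8, 111), (15, -2, 110), (15, 2, 110), (15, 8, 111)  [4]
  a=16: none
  a=17: (17, 0, 97)  [1]
  a=18: (18, -10, 93), (18, 10, 93)  [2]
  a=19: (19, -4, 87), (19, 4, 87)  [2]
  a=20..21: none
  a=22: (22, -2, 75), (22, 2, 75)  [2]
  a=23..24: none
  a=25: (25, -2, 66), (25, 2, 66)  [2]
  a=26: none
  a=27: (27, -10, 62), (27, 10, 62)  [2]
  a=28: none
  a=29: (29, -4, 57), (29, 4, 57)  [2]
  a=30: (30, -22, 59), (30, -2, 55), (30, 2, 55), (30, 22, 59)  [4]
  a=31: (31, -10, 54), (31, 10, 54)  [2]
  a=32: none
  a=33: (33, -20, 53), (33, -2, 50), (33, 2, 50), (33, 20, 53)  [4]
  a=34: (34, 34, 57)  [1]
  a=35..36: none
  a=37: (37, -8, 45), (37, 8, 45)  [2]
  a=38: (38, -34, 51), (38, 34, 51)  [2]
  a=39..40: none
  a=41: (41, -28, 45), (41, 28, 45)  [2]
  a=42..46: none
Total reduced forms: 1 + 1 + 2 + 2 + 2 + 2 + 2 + 2 + 4 + 1 + 2 + 2 + 2 + 2 + 2 + 2 + 4 + 2 + 4 + 1 + 2 + 2 + 2 = 48
h = 48

48


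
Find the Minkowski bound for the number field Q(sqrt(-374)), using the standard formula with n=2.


d = -374, d mod 4 = 2, so disc(K) = 4d = -1496; |disc(K)| = 1496
Imaginary quadratic field, so n = 2, s = r2 = 1, r1 = 0
M = (n!/n^n) * (4/pi)^s * sqrt(|disc(K)|) = (2!/2^2) * (4/pi)^1 * sqrt(1496)
= 0.5 * 1.273240 * 38.678159
= 24.6233

24.6233


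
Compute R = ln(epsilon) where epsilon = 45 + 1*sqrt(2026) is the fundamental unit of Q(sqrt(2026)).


epsilon = 45 + 1*sqrt(2026)
= 90.0111
R = ln(90.0111)
= 4.4999

4.4999


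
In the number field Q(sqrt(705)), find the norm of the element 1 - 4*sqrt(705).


N(a + b*sqrt(d)) = a^2 - d*b^2
= (1)^2 - (705)*(-4)^2
= 1 - 11280
= -11279

-11279


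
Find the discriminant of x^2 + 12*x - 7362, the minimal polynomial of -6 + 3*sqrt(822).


The element -6 + 3*sqrt(822) has minimal polynomial:
x^2 + 12*x - 7362
Discriminant = (12)^2 - 4*(-7362)
= 144 + 29448
= 29592

29592


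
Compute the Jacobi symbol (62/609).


Compute (62/609) via quadratic reciprocity:
  pull out 2: (2/609) = +1  (since 609 mod 8 = 1)
  reciprocity: (31/609) -> +(609/31)
  reduce: (20/31)
  pull out 2: (2/31) = +1  (since 31 mod 8 = 7)
  pull out 2: (2/31) = +1  (since 31 mod 8 = 7)
  reciprocity: (5/31) -> +(31/5)
  reduce: (1/5)
  (1/5) = 1
Product of signs = 1

1


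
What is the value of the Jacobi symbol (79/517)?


Compute (79/517) via quadratic reciprocity:
  reciprocity: (79/517) -> +(517/79)
  reduce: (43/79)
  reciprocity: (43/79) -> -(79/43)
  reduce: (36/43)
  pull out 2: (2/43) = -1  (since 43 mod 8 = 3)
  pull out 2: (2/43) = -1  (since 43 mod 8 = 3)
  reciprocity: (9/43) -> +(43/9)
  reduce: (7/9)
  reciprocity: (7/9) -> +(9/7)
  reduce: (2/7)
  pull out 2: (2/7) = +1  (since 7 mod 8 = 7)
  (1/7) = 1
Product of signs = -1

-1


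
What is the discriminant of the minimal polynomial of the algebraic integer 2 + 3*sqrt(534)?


The element 2 + 3*sqrt(534) has minimal polynomial:
x^2 - 4*x - 4802
Discriminant = (-4)^2 - 4*(-4802)
= 16 + 19208
= 19224

19224


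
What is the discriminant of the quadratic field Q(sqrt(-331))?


For K = Q(sqrt(d)) with d squarefree: disc(K) = d if d = 1 mod 4, and disc(K) = 4d if d = 2 or 3 mod 4.
Here d = -331, and d mod 4 = 1.
d = 1 mod 4 (O_K = Z[(1+sqrt(d))/2]), so disc(K) = d = -331

-331


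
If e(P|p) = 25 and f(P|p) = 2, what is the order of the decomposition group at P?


|D_P| = e * f
= 25 * 2
= 50

50


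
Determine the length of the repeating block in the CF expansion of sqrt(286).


Run the CF algorithm for sqrt(286).
a_0 = floor(sqrt(286)) = 16; set m_0=0, q_0=1.
Recurrence: m' = q*a - m,  q' = (d - m'^2)/q,  a' = floor((a_0 + m')/q').
  step 1: m=16, q=30, a=1
  step 2: m=14, q=3, a=10
  step 3: m=16, q=10, a=3
  step 4: m=14, q=9, a=3
  step 5: m=13, q=13, a=2
  step 6: m=13, q=9, a=3
  step 7: m=14, q=10, a=3
  step 8: m=16, q=3, a=10
  step 9: m=14, q=30, a=1
  step 10: m=16, q=1, a=32
a_10 = 2*a_0 = 32, so the period closes here.
sqrt(286) = [16; 1, 10, 3, 3, 2, 3, 3, 10, 1, 32]
Period length = 10

10


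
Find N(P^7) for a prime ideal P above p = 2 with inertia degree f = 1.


N(P^a) = p^(a*f)
= 2^(7*1)
= 2^7
= 128

128


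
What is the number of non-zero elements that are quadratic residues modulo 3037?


For prime p, the number of non-zero quadratic residues is (p-1)/2.
= (3037-1)/2
= 1518

1518


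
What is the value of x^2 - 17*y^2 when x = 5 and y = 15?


x^2 - d*y^2
= 5^2 - 17*15^2
= 25 - 3825
= -3800

-3800


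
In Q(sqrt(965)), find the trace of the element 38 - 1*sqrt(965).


Tr(a + b*sqrt(d)) = (a + b*sqrt(d)) + (a - b*sqrt(d)) = 2a
= 2 * (38)
= 76

76


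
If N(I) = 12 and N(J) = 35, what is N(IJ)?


N(IJ) = N(I) * N(J)
= 12 * 35
= 420

420


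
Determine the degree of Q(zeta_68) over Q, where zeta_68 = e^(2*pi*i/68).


The degree equals Euler's totient phi(68).
68 = 2^2 * 17
phi(68) = 32

32


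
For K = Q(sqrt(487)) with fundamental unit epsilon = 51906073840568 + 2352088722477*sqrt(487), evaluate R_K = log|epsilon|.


epsilon = 51906073840568 + 2352088722477*sqrt(487)
= 1.0381e+14
R = ln(1.0381e+14)
= 32.2736

32.2736


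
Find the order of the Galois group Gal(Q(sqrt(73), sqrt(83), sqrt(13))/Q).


The 3 square roots of distinct primes are multiplicatively independent over Q,
so [K:Q] = 2^3 and Gal(K/Q) is isomorphic to (Z/2Z)^3.
|Gal| = 2^3 = 8

8


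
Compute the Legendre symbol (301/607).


p = 607 is prime, so compute (301/607) with the reciprocity algorithm (Jacobi-symbol steps: pull out 2s via (2/n), flip via reciprocity, reduce):
  reciprocity: (301/607) -> +(607/301)
  reduce: (5/301)
  reciprocity: (5/301) -> +(301/5)
  reduce: (1/5)
  (1/5) = 1
Product of signs = 1
(301/607) = 1

1


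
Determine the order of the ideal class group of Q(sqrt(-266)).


K = Q(sqrt(-266)). d mod 4 = 2, so D = disc(K) = 4d = -1064
h(K) equals the number of primitive reduced positive-definite forms (a, b, c) = a*x^2 + b*x*y + c*y^2 with b^2 - 4ac = D,
where reduced means |b| <= a <= c, with b >= 0 whenever |b| = a or a = c, and primitive means gcd(a, b, c) = 1.
Reduced forces 3a^2 <= |D| = 1064, so 1 <= a <= 18; b must have the parity of D, and c = (b^2 - D)/(4a) must be an integer >= a.
Enumerate a = 1..18, b in [-a, a]:
  a=1: (1, 0, 266)  [1]
  a=2: (2, 0, 133)  [1]
  a=3: (3, -2, 89), (3, 2, 89)  [2]
  a=4: none
  a=5: (5, -4, 54), (5, 4, 54)  [2]
  a=6: (6, -4, 45), (6, 4, 45)  [2]
  a=7: (7, 0, 38)  [1]
  a=8: none
  a=9: (9, -4, 30), (9, 4, 30)  [2]
  a=10: (10, -4, 27), (10, 4, 27)  [2]
  a=11: (11, -6, 25), (11, 6, 25)  [2]
  a=12..13: none
  a=14: (14, 0, 19)  [1]
  a=15: (15, -14, 21), (15, -4, 18), (15, 4, 18), (15, 14, 21)  [4]
  a=16..18: none
Total reduced forms: 1 + 1 + 2 + 2 + 2 + 1 + 2 + 2 + 2 + 1 + 4 = 20
h = 20

20


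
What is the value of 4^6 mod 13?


p = 13 is prime and the exponent is (p-1)/2 = 6, so by Euler's criterion 4^6 = (4/13) = +1 or -1 mod 13.
Compute by square-and-multiply:
  6 = 4 + 2 (binary 110)
  Repeated squaring mod 13: 4^1 = 4, 4^2 = 3, 4^4 = 9
  4^6 = 4^4 * 4^2 = 9 * 3 mod 13
    9 * 3 = 27 = 1 mod 13
  4^6 = 1 mod 13
Result 1: 4 is a quadratic residue mod 13.
4^6 mod 13 = 1

1


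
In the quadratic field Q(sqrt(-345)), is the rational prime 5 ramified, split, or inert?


K = Q(sqrt(-345)). Since d mod 4 = 3, disc(K) = -1380.
Check p | disc: -1380 mod 5 = 0.
p divides disc, so p ramifies: (p) = P^2 with e=2, f=1, g=1.
Therefore p is ramified.

ramified


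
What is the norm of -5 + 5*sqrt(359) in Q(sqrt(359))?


N(a + b*sqrt(d)) = a^2 - d*b^2
= (-5)^2 - (359)*(5)^2
= 25 - 8975
= -8950

-8950


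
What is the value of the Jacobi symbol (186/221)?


Compute (186/221) via quadratic reciprocity:
  pull out 2: (2/221) = -1  (since 221 mod 8 = 5)
  reciprocity: (93/221) -> +(221/93)
  reduce: (35/93)
  reciprocity: (35/93) -> +(93/35)
  reduce: (23/35)
  reciprocity: (23/35) -> -(35/23)
  reduce: (12/23)
  pull out 2: (2/23) = +1  (since 23 mod 8 = 7)
  pull out 2: (2/23) = +1  (since 23 mod 8 = 7)
  reciprocity: (3/23) -> -(23/3)
  reduce: (2/3)
  pull out 2: (2/3) = -1  (since 3 mod 8 = 3)
  (1/3) = 1
Product of signs = 1

1


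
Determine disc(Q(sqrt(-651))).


For K = Q(sqrt(d)) with d squarefree: disc(K) = d if d = 1 mod 4, and disc(K) = 4d if d = 2 or 3 mod 4.
Here d = -651, and d mod 4 = 1.
d = 1 mod 4 (O_K = Z[(1+sqrt(d))/2]), so disc(K) = d = -651

-651


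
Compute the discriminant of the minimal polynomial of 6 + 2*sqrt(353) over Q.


The element 6 + 2*sqrt(353) has minimal polynomial:
x^2 - 12*x - 1376
Discriminant = (-12)^2 - 4*(-1376)
= 144 + 5504
= 5648

5648


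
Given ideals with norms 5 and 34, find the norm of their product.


N(IJ) = N(I) * N(J)
= 5 * 34
= 170

170


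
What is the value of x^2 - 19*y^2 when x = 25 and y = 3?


x^2 - d*y^2
= 25^2 - 19*3^2
= 625 - 171
= 454

454


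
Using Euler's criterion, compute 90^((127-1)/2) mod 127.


p = 127 is prime and the exponent is (p-1)/2 = 63, so by Euler's criterion 90^63 = (90/127) = +1 or -1 mod 127.
Compute by square-and-multiply:
  63 = 32 + 16 + 8 + 4 + 2 + 1 (binary 111111)
  Repeated squaring mod 127: 90^1 = 90, 90^2 = 99, 90^4 = 22, 90^8 = 103, 90^16 = 68, 90^32 = 52
  90^63 = 90^32 * 90^16 * 90^8 * 90^4 * 90^2 * 90^1 = 52 * 68 * 103 * 22 * 99 * 90 mod 127
    52 * 68 = 3536 = 107 mod 127
    107 * 103 = 11021 = 99 mod 127
    99 * 22 = 2178 = 19 mod 127
    19 * 99 = 1881 = 103 mod 127
    103 * 90 = 9270 = 126 mod 127
  90^63 = 126 mod 127
Result 126 = p - 1 = -1 mod 127: 90 is a quadratic non-residue mod 127. As a residue in [0, p-1] the value is 126.
90^63 mod 127 = 126

126


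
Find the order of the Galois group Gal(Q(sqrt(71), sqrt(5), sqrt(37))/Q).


The 3 square roots of distinct primes are multiplicatively independent over Q,
so [K:Q] = 2^3 and Gal(K/Q) is isomorphic to (Z/2Z)^3.
|Gal| = 2^3 = 8

8


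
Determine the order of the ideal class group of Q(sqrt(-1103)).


K = Q(sqrt(-1103)). d mod 4 = 1, so D = disc(K) = d = -1103
h(K) equals the number of primitive reduced positive-definite forms (a, b, c) = a*x^2 + b*x*y + c*y^2 with b^2 - 4ac = D,
where reduced means |b| <= a <= c, with b >= 0 whenever |b| = a or a = c, and primitive means gcd(a, b, c) = 1.
Reduced forces 3a^2 <= |D| = 1103, so 1 <= a <= 19; b must have the parity of D, and c = (b^2 - D)/(4a) must be an integer >= a.
Enumerate a = 1..19, b in [-a, a]:
  a=1: (1, 1, 276)  [1]
  a=2: (2, -1, 138), (2, 1, 138)  [2]
  a=3: (3, -1, 92), (3, 1, 92)  [2]
  a=4: (4, -1, 69), (4, 1, 69)  [2]
  a=5: none
  a=6: (6, -5, 47), (6, -1, 46), (6, 1, 46), (6, 5, 47)  [4]
  a=7: none
  a=8: (8, -7, 36), (8, 7, 36)  [2]
  a=9: (9, -7, 32), (9, 7, 32)  [2]
  a=10..11: none
  a=12: (12, -7, 24), (12, -1, 23), (12, 1, 23), (12, 7, 24)  [4]
  a=13..15: none
  a=16: (16, -7, 18), (16, 7, 18)  [2]
  a=17: (17, -11, 18), (17, 11, 18)  [2]
  a=18..19: none
Total reduced forms: 1 + 2 + 2 + 2 + 4 + 2 + 2 + 4 + 2 + 2 = 23
h = 23

23


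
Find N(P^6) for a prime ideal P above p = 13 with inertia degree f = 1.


N(P^a) = p^(a*f)
= 13^(6*1)
= 13^6
= 4826809

4826809


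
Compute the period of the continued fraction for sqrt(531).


Run the CF algorithm for sqrt(531).
a_0 = floor(sqrt(531)) = 23; set m_0=0, q_0=1.
Recurrence: m' = q*a - m,  q' = (d - m'^2)/q,  a' = floor((a_0 + m')/q').
  step 1: m=23, q=2, a=23
  step 2: m=23, q=1, a=46
a_2 = 2*a_0 = 46, so the period closes here.
sqrt(531) = [23; 23, 46]
Period length = 2

2


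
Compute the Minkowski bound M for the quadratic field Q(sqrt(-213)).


d = -213, d mod 4 = 3, so disc(K) = 4d = -852; |disc(K)| = 852
Imaginary quadratic field, so n = 2, s = r2 = 1, r1 = 0
M = (n!/n^n) * (4/pi)^s * sqrt(|disc(K)|) = (2!/2^2) * (4/pi)^1 * sqrt(852)
= 0.5 * 1.273240 * 29.189039
= 18.5823

18.5823


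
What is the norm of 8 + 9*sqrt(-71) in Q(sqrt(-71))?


N(a + b*sqrt(d)) = a^2 - d*b^2
= (8)^2 - (-71)*(9)^2
= 64 + 5751
= 5815

5815


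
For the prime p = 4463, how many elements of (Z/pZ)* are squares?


For prime p, the number of non-zero quadratic residues is (p-1)/2.
= (4463-1)/2
= 2231

2231


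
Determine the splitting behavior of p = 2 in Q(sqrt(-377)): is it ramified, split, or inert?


K = Q(sqrt(-377)). Since d mod 4 = 3, disc(K) = -1508.
Check p | disc: -1508 mod 2 = 0.
p divides disc, so p ramifies: (p) = P^2 with e=2, f=1, g=1.
Therefore p is ramified.

ramified


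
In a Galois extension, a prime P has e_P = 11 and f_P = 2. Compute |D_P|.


|D_P| = e * f
= 11 * 2
= 22

22


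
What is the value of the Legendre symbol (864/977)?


p = 977 is prime, so compute (864/977) with the reciprocity algorithm (Jacobi-symbol steps: pull out 2s via (2/n), flip via reciprocity, reduce):
  pull out 2: (2/977) = +1  (since 977 mod 8 = 1)
  pull out 2: (2/977) = +1  (since 977 mod 8 = 1)
  pull out 2: (2/977) = +1  (since 977 mod 8 = 1)
  pull out 2: (2/977) = +1  (since 977 mod 8 = 1)
  pull out 2: (2/977) = +1  (since 977 mod 8 = 1)
  reciprocity: (27/977) -> +(977/27)
  reduce: (5/27)
  reciprocity: (5/27) -> +(27/5)
  reduce: (2/5)
  pull out 2: (2/5) = -1  (since 5 mod 8 = 5)
  (1/5) = 1
Product of signs = -1
(864/977) = -1

-1


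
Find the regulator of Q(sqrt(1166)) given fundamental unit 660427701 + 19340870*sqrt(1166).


epsilon = 660427701 + 19340870*sqrt(1166)
= 1.3209e+09
R = ln(1.3209e+09)
= 21.0015

21.0015


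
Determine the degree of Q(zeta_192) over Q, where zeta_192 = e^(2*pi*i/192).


The degree equals Euler's totient phi(192).
192 = 2^6 * 3
phi(192) = 64

64


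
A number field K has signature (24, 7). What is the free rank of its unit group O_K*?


By Dirichlet's unit theorem:
rank = r1 + r2 - 1
= 24 + 7 - 1
= 30

30


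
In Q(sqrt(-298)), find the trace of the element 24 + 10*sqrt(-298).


Tr(a + b*sqrt(d)) = (a + b*sqrt(d)) + (a - b*sqrt(d)) = 2a
= 2 * (24)
= 48

48


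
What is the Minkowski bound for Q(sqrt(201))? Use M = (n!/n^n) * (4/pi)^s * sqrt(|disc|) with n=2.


d = 201, d mod 4 = 1, so disc(K) = d = 201; |disc(K)| = 201
Real quadratic field, so n = 2, s = r2 = 0, r1 = 2
M = (n!/n^n) * (4/pi)^s * sqrt(|disc(K)|) = (2!/2^2) * (4/pi)^0 * sqrt(201)
= 0.5 * 1.000000 * 14.177447
= 7.0887

7.0887


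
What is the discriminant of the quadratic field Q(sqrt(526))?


For K = Q(sqrt(d)) with d squarefree: disc(K) = d if d = 1 mod 4, and disc(K) = 4d if d = 2 or 3 mod 4.
Here d = 526, and d mod 4 = 2.
d = 2 mod 4, not 1 (O_K = Z[sqrt(d)]), so disc(K) = 4d = 4 * (526) = 2104

2104


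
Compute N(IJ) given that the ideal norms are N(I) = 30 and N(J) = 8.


N(IJ) = N(I) * N(J)
= 30 * 8
= 240

240


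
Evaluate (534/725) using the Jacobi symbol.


Compute (534/725) via quadratic reciprocity:
  pull out 2: (2/725) = -1  (since 725 mod 8 = 5)
  reciprocity: (267/725) -> +(725/267)
  reduce: (191/267)
  reciprocity: (191/267) -> -(267/191)
  reduce: (76/191)
  pull out 2: (2/191) = +1  (since 191 mod 8 = 7)
  pull out 2: (2/191) = +1  (since 191 mod 8 = 7)
  reciprocity: (19/191) -> -(191/19)
  reduce: (1/19)
  (1/19) = 1
Product of signs = -1

-1


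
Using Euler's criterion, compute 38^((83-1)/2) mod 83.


p = 83 is prime and the exponent is (p-1)/2 = 41, so by Euler's criterion 38^41 = (38/83) = +1 or -1 mod 83.
Compute by square-and-multiply:
  41 = 32 + 8 + 1 (binary 101001)
  Repeated squaring mod 83: 38^1 = 38, 38^2 = 33, 38^4 = 10, 38^8 = 17, 38^16 = 40, 38^32 = 23
  38^41 = 38^32 * 38^8 * 38^1 = 23 * 17 * 38 mod 83
    23 * 17 = 391 = 59 mod 83
    59 * 38 = 2242 = 1 mod 83
  38^41 = 1 mod 83
Result 1: 38 is a quadratic residue mod 83.
38^41 mod 83 = 1

1


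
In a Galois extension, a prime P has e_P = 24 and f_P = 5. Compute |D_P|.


|D_P| = e * f
= 24 * 5
= 120

120


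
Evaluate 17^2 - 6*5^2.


x^2 - d*y^2
= 17^2 - 6*5^2
= 289 - 150
= 139

139


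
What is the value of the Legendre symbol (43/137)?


p = 137 is prime, so compute (43/137) with the reciprocity algorithm (Jacobi-symbol steps: pull out 2s via (2/n), flip via reciprocity, reduce):
  reciprocity: (43/137) -> +(137/43)
  reduce: (8/43)
  pull out 2: (2/43) = -1  (since 43 mod 8 = 3)
  pull out 2: (2/43) = -1  (since 43 mod 8 = 3)
  pull out 2: (2/43) = -1  (since 43 mod 8 = 3)
  (1/43) = 1
Product of signs = -1
(43/137) = -1

-1


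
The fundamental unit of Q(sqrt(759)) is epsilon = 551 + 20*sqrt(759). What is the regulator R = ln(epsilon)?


epsilon = 551 + 20*sqrt(759)
= 1101.9991
R = ln(1101.9991)
= 7.0049

7.0049


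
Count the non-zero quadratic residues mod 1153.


For prime p, the number of non-zero quadratic residues is (p-1)/2.
= (1153-1)/2
= 576

576


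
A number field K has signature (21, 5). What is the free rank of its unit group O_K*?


By Dirichlet's unit theorem:
rank = r1 + r2 - 1
= 21 + 5 - 1
= 25

25


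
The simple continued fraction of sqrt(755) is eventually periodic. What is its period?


Run the CF algorithm for sqrt(755).
a_0 = floor(sqrt(755)) = 27; set m_0=0, q_0=1.
Recurrence: m' = q*a - m,  q' = (d - m'^2)/q,  a' = floor((a_0 + m')/q').
  step 1: m=27, q=26, a=2
  step 2: m=25, q=5, a=10
  step 3: m=25, q=26, a=2
  step 4: m=27, q=1, a=54
a_4 = 2*a_0 = 54, so the period closes here.
sqrt(755) = [27; 2, 10, 2, 54]
Period length = 4

4


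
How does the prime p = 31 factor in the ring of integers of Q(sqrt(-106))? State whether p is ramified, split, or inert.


K = Q(sqrt(-106)). Since d mod 4 = 2, disc(K) = -424.
Check p | disc: -424 mod 31 = 10.
p does not divide disc. Compute Legendre symbol (d/p):
18^((31-1)/2) mod 31 = 1
(d/p) = 1, so p splits: (p) = P*P' with e=1, f=1, g=2.
Therefore p is split.

split


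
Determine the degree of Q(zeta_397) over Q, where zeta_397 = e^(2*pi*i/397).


The degree equals Euler's totient phi(397).
397 = 397
phi(397) = 396

396


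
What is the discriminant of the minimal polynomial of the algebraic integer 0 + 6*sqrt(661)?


The element 0 + 6*sqrt(661) has minimal polynomial:
x^2 + 0*x - 23796
Discriminant = (0)^2 - 4*(-23796)
= 0 + 95184
= 95184

95184


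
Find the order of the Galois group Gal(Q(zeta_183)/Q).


|Gal(Q(zeta_183)/Q)| = phi(183)
= 120

120


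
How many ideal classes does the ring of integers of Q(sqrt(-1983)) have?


K = Q(sqrt(-1983)). d mod 4 = 1, so D = disc(K) = d = -1983
h(K) equals the number of primitive reduced positive-definite forms (a, b, c) = a*x^2 + b*x*y + c*y^2 with b^2 - 4ac = D,
where reduced means |b| <= a <= c, with b >= 0 whenever |b| = a or a = c, and primitive means gcd(a, b, c) = 1.
Reduced forces 3a^2 <= |D| = 1983, so 1 <= a <= 25; b must have the parity of D, and c = (b^2 - D)/(4a) must be an integer >= a.
Enumerate a = 1..25, b in [-a, a]:
  a=1: (1, 1, 496)  [1]
  a=2: (2, -1, 248), (2, 1, 248)  [2]
  a=3: (3, 3, 166)  [1]
  a=4: (4, -1, 124), (4, 1, 124)  [2]
  a=5: none
  a=6: (6, -3, 83), (6, 3, 83)  [2]
  a=7: none
  a=8: (8, -1, 62), (8, 1, 62)  [2]
  a=9..11: none
  a=12: (12, -9, 43), (12, 9, 43)  [2]
  a=13..15: none
  a=16: (16, -1, 31), (16, 1, 31)  [2]
  a=17..22: none
  a=23: (23, -15, 24), (23, 15, 24)  [2]
  a=24..25: none
Total reduced forms: 1 + 2 + 1 + 2 + 2 + 2 + 2 + 2 + 2 = 16
h = 16

16
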